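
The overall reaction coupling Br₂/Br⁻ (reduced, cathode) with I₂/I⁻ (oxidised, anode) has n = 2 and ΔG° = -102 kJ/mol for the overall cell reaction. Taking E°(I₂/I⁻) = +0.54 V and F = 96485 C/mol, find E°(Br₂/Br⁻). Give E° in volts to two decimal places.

+1.07 V

E°cell = −ΔG°/(nF) = −(-102×10³)/((2)(96485)) = +0.529 V.
Since Br₂/Br⁻ is the cathode and I₂/I⁻ the anode, E°cell = E°(Br₂/Br⁻) − E°(I₂/I⁻).
So E°(Br₂/Br⁻) = E°cell + E°(I₂/I⁻) = +0.529 + (+0.54) = +1.07 V.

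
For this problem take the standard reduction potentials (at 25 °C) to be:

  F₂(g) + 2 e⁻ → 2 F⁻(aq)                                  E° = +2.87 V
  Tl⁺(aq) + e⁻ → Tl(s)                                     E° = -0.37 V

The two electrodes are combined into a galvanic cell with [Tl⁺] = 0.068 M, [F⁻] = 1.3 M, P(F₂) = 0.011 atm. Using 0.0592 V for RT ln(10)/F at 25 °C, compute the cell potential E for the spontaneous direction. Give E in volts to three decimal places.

F₂/F⁻ is the cathode (higher E°), Tl⁺/Tl the anode: E°cell = +2.87 − (-0.37) = +3.24 V, n = 2.
Overall: F₂(g) + 2 Tl(s) → 2 F⁻(aq) + 2 Tl⁺(aq)
Q = [F⁻]^2·[Tl⁺]^2 / (P(F₂)); log Q = -0.148.
E = E° − (0.0592/n) log Q = +3.24 − (0.0592/2)(-0.148) = +3.244 V.

+3.244 V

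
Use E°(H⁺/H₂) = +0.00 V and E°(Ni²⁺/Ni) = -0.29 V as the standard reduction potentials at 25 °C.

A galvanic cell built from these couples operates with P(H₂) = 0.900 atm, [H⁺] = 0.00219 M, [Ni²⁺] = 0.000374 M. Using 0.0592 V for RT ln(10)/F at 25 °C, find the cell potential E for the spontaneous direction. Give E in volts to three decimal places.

H⁺/H₂ is the cathode (higher E°), Ni²⁺/Ni the anode: E°cell = +0.00 − (-0.29) = +0.29 V, n = 2.
Overall: 2 H⁺(aq) + Ni(s) → H₂(g) + Ni²⁺(aq)
Q = P(H₂)·[Ni²⁺] / ([H⁺]^2); log Q = 1.846.
E = E° − (0.0592/n) log Q = +0.29 − (0.0592/2)(1.846) = +0.235 V.

+0.235 V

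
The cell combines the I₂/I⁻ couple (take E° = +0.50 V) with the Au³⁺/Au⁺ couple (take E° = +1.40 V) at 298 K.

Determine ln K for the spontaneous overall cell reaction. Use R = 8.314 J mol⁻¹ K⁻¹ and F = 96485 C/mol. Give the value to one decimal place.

70.1

Cathode: Au³⁺/Au⁺; anode: I₂/I⁻. E°cell = (+1.40) − (+0.50) = +0.90 V, with n = 2.
ΔG° = −nFE° = −RT ln K, so ln K = nFE°/(RT) = (2)(96485)(+0.90) / ((8.314)(298)) = 70.098.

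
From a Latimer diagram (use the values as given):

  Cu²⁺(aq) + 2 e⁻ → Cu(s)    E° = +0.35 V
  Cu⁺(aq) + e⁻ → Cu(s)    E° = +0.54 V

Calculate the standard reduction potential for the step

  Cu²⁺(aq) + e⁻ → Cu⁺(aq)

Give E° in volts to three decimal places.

Sequential free energies add, so n₃E°₃ = n₁E°₁ + n₂E°₂.
With n₃ = 2, and the known step contributing 1×(+0.54) V, the unknown satisfies 1·E° = 2×(+0.35) − 1×(+0.54) = +0.160.
E° = +0.160 / 1 = +0.160 V.

+0.160 V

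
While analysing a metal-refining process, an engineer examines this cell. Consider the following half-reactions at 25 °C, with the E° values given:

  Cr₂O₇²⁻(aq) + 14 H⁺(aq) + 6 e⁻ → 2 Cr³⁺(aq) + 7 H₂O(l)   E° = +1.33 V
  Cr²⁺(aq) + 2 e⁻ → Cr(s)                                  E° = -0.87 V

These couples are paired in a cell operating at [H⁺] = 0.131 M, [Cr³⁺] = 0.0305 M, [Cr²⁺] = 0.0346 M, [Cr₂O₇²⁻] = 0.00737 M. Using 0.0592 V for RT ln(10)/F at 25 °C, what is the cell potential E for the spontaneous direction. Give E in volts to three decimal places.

+2.130 V

Cr₂O₇²⁻/Cr³⁺ is the cathode (higher E°), Cr²⁺/Cr the anode: E°cell = +1.33 − (-0.87) = +2.20 V, n = 6.
Overall: Cr₂O₇²⁻(aq) + 14 H⁺(aq) + 3 Cr(s) → 2 Cr³⁺(aq) + 7 H₂O(l) + 3 Cr²⁺(aq)
Q = [Cr³⁺]^2·[Cr²⁺]^3 / ([Cr₂O₇²⁻]·[H⁺]^14); log Q = 7.077.
E = E° − (0.0592/n) log Q = +2.20 − (0.0592/6)(7.077) = +2.130 V.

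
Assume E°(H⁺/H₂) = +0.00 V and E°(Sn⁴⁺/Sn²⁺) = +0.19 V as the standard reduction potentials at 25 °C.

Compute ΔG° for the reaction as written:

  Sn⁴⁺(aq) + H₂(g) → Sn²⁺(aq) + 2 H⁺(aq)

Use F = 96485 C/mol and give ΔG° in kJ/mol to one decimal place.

As written, Sn⁴⁺/Sn²⁺ is reduced (cathode) and H⁺/H₂ is oxidised (anode), so E°cell = (+0.19) − (+0.00) = +0.19 V.
Balancing electrons gives n = 2.
ΔG° = −nFE° = −(2)(96485)(+0.19) = -36,664 J = -36.7 kJ/mol.

-36.7 kJ/mol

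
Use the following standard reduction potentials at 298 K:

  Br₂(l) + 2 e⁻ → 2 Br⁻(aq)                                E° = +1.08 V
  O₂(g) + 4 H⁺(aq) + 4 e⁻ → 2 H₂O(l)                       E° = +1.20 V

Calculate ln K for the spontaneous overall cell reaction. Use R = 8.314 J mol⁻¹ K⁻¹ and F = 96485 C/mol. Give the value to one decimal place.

Cathode: O₂/H₂O; anode: Br₂/Br⁻. E°cell = (+1.20) − (+1.08) = +0.12 V, with n = 4.
ΔG° = −nFE° = −RT ln K, so ln K = nFE°/(RT) = (4)(96485)(+0.12) / ((8.314)(298)) = 18.693.

18.7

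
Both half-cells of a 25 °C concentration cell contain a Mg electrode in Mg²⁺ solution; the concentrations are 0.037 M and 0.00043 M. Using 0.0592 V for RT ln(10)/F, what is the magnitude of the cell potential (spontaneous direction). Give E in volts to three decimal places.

+0.057 V

For a concentration cell E°cell = 0. The 0.037 M side is the cathode (reduction is favoured where [Mg²⁺] is higher).
With n = 2, E = −(0.0592/2) log([Mg²⁺]ₐₙ/[Mg²⁺]꜀ₐₜ) = −(0.0592/2) log(0.00043/0.037) = −(0.0592/2)(-1.935) = +0.057 V.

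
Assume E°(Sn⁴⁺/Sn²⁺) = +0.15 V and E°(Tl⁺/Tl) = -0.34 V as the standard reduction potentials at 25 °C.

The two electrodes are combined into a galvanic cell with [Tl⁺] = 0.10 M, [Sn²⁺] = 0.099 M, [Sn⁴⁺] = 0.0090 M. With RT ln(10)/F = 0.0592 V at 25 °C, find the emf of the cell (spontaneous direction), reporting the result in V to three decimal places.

Sn⁴⁺/Sn²⁺ is the cathode (higher E°), Tl⁺/Tl the anode: E°cell = +0.15 − (-0.34) = +0.49 V, n = 2.
Overall: Sn⁴⁺(aq) + 2 Tl(s) → Sn²⁺(aq) + 2 Tl⁺(aq)
Q = [Sn²⁺]·[Tl⁺]^2 / ([Sn⁴⁺]); log Q = -0.959.
E = E° − (0.0592/n) log Q = +0.49 − (0.0592/2)(-0.959) = +0.518 V.

+0.518 V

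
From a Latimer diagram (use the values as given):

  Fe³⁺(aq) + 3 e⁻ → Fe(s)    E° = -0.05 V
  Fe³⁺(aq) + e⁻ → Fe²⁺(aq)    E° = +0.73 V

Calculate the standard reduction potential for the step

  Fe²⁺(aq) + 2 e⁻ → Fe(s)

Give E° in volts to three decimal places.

-0.440 V

Sequential free energies add, so n₃E°₃ = n₁E°₁ + n₂E°₂.
With n₃ = 3, and the known step contributing 1×(+0.73) V, the unknown satisfies 2·E° = 3×(-0.05) − 1×(+0.73) = -0.880.
E° = -0.880 / 2 = -0.440 V.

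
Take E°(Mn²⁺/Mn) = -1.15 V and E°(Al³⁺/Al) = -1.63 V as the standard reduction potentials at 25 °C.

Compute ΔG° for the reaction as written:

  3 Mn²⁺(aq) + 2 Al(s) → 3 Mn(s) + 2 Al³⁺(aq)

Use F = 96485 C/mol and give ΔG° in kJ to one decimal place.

As written, Mn²⁺/Mn is reduced (cathode) and Al³⁺/Al is oxidised (anode), so E°cell = (-1.15) − (-1.63) = +0.48 V.
Balancing electrons gives n = 6.
ΔG° = −nFE° = −(6)(96485)(+0.48) = -277,877 J = -277.9 kJ.

-277.9 kJ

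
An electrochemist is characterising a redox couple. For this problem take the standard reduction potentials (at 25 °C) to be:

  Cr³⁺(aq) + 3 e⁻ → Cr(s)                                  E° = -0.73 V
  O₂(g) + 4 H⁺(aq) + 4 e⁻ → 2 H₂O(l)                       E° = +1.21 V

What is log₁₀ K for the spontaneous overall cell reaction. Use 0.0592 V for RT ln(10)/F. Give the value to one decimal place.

Cathode: O₂/H₂O; anode: Cr³⁺/Cr. E°cell = +1.94 V, n = 12.
log K = nE°cell / 0.0592 = (12)(+1.94) / 0.0592 = 393.2.

393.2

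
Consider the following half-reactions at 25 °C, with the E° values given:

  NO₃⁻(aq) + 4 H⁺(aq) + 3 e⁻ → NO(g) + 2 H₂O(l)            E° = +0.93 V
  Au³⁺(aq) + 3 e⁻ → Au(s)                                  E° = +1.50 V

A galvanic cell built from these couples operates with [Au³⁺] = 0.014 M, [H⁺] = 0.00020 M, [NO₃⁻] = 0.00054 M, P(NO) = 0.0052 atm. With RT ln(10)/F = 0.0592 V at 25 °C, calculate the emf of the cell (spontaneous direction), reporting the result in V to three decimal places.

+0.845 V

Au³⁺/Au is the cathode (higher E°), NO₃⁻/NO the anode: E°cell = +1.50 − (+0.93) = +0.57 V, n = 3.
Overall: Au³⁺(aq) + NO(g) + 2 H₂O(l) → Au(s) + NO₃⁻(aq) + 4 H⁺(aq)
Q = [NO₃⁻]·[H⁺]^4 / ([Au³⁺]·P(NO)); log Q = -13.926.
E = E° − (0.0592/n) log Q = +0.57 − (0.0592/3)(-13.926) = +0.845 V.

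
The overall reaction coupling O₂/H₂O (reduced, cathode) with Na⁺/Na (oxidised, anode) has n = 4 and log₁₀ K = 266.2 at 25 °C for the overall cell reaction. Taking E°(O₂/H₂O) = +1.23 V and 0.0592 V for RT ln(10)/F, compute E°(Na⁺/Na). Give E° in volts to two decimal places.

-2.71 V

E°cell = (0.0592/n)·log K = (0.0592/4)(266.2) = +3.940 V.
Since O₂/H₂O is the cathode and Na⁺/Na the anode, E°cell = E°(O₂/H₂O) − E°(Na⁺/Na).
So E°(Na⁺/Na) = E°(O₂/H₂O) − E°cell = (+1.23) − (+3.940) = -2.71 V.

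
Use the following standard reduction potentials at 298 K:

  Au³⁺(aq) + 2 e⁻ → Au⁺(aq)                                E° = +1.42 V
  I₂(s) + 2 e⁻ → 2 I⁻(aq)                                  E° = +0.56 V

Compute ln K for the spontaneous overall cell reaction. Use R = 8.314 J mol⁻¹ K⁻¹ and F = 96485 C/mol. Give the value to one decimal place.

67.0

Cathode: Au³⁺/Au⁺; anode: I₂/I⁻. E°cell = (+1.42) − (+0.56) = +0.86 V, with n = 2.
ΔG° = −nFE° = −RT ln K, so ln K = nFE°/(RT) = (2)(96485)(+0.86) / ((8.314)(298)) = 66.983.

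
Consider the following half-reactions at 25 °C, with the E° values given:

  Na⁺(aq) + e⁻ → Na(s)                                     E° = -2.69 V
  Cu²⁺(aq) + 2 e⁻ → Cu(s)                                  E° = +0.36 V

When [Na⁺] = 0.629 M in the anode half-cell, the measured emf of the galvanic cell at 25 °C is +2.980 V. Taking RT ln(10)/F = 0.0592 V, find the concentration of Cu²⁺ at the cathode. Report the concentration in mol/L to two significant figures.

0.0017 M

Cu²⁺/Cu is the cathode, Na⁺/Na the anode: E°cell = +3.05 V, n = 2.
Overall reaction: Cu²⁺(aq) + 2 Na(s) → Cu(s) + 2 Na⁺(aq); Q = [Na⁺]^2/[Cu²⁺]^1.
From E = E° − (0.0592/n) log Q: log Q = (E° − E)·n/0.0592 = (+3.05 − (+2.980))·2/0.0592 = 2.3649.
So 1·log[Cu²⁺] = 2·log(0.629) − log Q = -0.4027 − (2.3649) = -2.7676; [Cu²⁺] = 10^(-2.7676) ≈ 0.0017 M.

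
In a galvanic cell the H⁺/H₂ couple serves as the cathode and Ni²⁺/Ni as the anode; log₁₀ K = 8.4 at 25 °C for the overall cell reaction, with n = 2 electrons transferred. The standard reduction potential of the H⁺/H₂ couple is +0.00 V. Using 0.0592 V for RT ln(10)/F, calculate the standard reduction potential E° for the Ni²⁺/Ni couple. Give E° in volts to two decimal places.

-0.25 V

E°cell = (0.0592/n)·log K = (0.0592/2)(8.4) = +0.249 V.
Since H⁺/H₂ is the cathode and Ni²⁺/Ni the anode, E°cell = E°(H⁺/H₂) − E°(Ni²⁺/Ni).
So E°(Ni²⁺/Ni) = E°(H⁺/H₂) − E°cell = (+0.00) − (+0.249) = -0.25 V.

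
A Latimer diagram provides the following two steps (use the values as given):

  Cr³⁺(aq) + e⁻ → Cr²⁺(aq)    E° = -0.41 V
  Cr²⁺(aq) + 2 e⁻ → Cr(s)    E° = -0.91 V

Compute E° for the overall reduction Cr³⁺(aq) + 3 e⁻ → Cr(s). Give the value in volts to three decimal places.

Adding the free-energy changes (−nFE°) of the two steps gives −n₃FE°₃ = −n₁FE°₁ − n₂FE°₂.
E°₃ = (1×-0.41 + 2×-0.91) / 3 = (-2.230) / 3 = -0.743 V.
E° values themselves are not directly additive — weighting by electron count is essential.

-0.743 V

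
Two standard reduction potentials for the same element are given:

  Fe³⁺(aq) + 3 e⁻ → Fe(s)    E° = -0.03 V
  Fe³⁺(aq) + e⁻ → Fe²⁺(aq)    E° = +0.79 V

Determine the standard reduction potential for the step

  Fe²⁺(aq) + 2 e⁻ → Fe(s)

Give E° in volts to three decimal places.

Sequential free energies add, so n₃E°₃ = n₁E°₁ + n₂E°₂.
With n₃ = 3, and the known step contributing 1×(+0.79) V, the unknown satisfies 2·E° = 3×(-0.03) − 1×(+0.79) = -0.880.
E° = -0.880 / 2 = -0.440 V.

-0.440 V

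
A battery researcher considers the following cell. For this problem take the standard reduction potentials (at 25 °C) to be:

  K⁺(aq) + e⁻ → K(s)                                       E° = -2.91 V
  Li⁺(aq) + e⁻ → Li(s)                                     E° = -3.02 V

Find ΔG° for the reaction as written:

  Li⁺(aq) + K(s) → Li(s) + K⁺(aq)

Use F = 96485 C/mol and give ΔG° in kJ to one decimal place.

As written, Li⁺/Li is reduced (cathode) and K⁺/K is oxidised (anode), so E°cell = (-3.02) − (-2.91) = -0.11 V.
Balancing electrons gives n = 1.
ΔG° = −nFE° = −(1)(96485)(-0.11) = 10,613 J = +10.6 kJ.

+10.6 kJ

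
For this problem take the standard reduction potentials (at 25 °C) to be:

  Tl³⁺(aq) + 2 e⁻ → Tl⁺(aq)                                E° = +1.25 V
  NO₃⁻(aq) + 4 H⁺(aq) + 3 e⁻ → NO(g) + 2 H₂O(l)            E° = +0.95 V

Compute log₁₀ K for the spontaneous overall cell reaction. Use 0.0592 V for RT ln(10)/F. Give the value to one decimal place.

30.4

Cathode: Tl³⁺/Tl⁺; anode: NO₃⁻/NO. E°cell = +0.30 V, n = 6.
log K = nE°cell / 0.0592 = (6)(+0.30) / 0.0592 = 30.4.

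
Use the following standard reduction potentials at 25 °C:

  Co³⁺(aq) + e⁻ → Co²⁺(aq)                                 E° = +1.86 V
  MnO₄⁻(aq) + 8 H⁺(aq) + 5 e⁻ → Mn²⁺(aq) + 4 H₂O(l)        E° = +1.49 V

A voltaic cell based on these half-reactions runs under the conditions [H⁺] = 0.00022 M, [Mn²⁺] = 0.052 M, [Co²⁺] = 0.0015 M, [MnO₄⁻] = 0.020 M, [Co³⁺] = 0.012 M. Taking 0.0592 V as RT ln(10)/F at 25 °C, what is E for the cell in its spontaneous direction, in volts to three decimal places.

+0.775 V

Co³⁺/Co²⁺ is the cathode (higher E°), MnO₄⁻/Mn²⁺ the anode: E°cell = +1.86 − (+1.49) = +0.37 V, n = 5.
Overall: 5 Co³⁺(aq) + Mn²⁺(aq) + 4 H₂O(l) → 5 Co²⁺(aq) + MnO₄⁻(aq) + 8 H⁺(aq)
Q = [Co²⁺]^5·[MnO₄⁻]·[H⁺]^8 / ([Co³⁺]^5·[Mn²⁺]); log Q = -34.191.
E = E° − (0.0592/n) log Q = +0.37 − (0.0592/5)(-34.191) = +0.775 V.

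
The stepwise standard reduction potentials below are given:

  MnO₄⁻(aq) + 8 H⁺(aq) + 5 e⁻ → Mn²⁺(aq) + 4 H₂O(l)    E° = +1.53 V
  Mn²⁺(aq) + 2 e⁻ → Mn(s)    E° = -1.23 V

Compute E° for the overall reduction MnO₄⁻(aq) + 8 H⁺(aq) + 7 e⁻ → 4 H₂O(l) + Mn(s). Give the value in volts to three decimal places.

+0.741 V

Adding the free-energy changes (−nFE°) of the two steps gives −n₃FE°₃ = −n₁FE°₁ − n₂FE°₂.
E°₃ = (5×+1.53 + 2×-1.23) / 7 = (+5.190) / 7 = +0.741 V.
E° values themselves are not directly additive — weighting by electron count is essential.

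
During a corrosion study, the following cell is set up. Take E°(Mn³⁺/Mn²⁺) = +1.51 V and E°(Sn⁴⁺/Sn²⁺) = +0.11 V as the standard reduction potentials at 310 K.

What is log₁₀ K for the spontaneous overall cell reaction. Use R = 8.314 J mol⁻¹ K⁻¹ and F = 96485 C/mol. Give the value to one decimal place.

Cathode: Mn³⁺/Mn²⁺; anode: Sn⁴⁺/Sn²⁺. E°cell = (+1.51) − (+0.11) = +1.40 V, with n = 2.
ΔG° = −nFE° = −RT ln K, so ln K = nFE°/(RT) = (2)(96485)(+1.40) / ((8.314)(310)) = 104.820.
log₁₀ K = 104.820 / ln 10 = 45.5.

45.5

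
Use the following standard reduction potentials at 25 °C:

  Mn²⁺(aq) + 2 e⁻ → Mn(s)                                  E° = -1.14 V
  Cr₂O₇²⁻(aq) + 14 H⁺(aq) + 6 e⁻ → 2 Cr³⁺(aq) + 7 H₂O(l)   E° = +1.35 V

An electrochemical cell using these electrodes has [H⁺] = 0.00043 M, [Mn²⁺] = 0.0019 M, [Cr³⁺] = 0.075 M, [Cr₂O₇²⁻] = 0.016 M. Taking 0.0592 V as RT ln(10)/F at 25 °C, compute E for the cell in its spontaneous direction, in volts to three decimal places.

+2.110 V

Cr₂O₇²⁻/Cr³⁺ is the cathode (higher E°), Mn²⁺/Mn the anode: E°cell = +1.35 − (-1.14) = +2.49 V, n = 6.
Overall: Cr₂O₇²⁻(aq) + 14 H⁺(aq) + 3 Mn(s) → 2 Cr³⁺(aq) + 7 H₂O(l) + 3 Mn²⁺(aq)
Q = [Cr³⁺]^2·[Mn²⁺]^3 / ([Cr₂O₇²⁻]·[H⁺]^14); log Q = 38.514.
E = E° − (0.0592/n) log Q = +2.49 − (0.0592/6)(38.514) = +2.110 V.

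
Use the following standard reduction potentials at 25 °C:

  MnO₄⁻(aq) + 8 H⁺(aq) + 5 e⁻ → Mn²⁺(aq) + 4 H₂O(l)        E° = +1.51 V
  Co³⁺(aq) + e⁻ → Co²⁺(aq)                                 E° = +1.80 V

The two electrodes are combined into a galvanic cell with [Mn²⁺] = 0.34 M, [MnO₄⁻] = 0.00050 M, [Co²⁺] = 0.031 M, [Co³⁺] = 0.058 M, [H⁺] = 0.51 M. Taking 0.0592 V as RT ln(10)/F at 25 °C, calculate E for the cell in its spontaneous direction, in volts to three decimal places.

Co³⁺/Co²⁺ is the cathode (higher E°), MnO₄⁻/Mn²⁺ the anode: E°cell = +1.80 − (+1.51) = +0.29 V, n = 5.
Overall: 5 Co³⁺(aq) + Mn²⁺(aq) + 4 H₂O(l) → 5 Co²⁺(aq) + MnO₄⁻(aq) + 8 H⁺(aq)
Q = [Co²⁺]^5·[MnO₄⁻]·[H⁺]^8 / ([Co³⁺]^5·[Mn²⁺]); log Q = -6.532.
E = E° − (0.0592/n) log Q = +0.29 − (0.0592/5)(-6.532) = +0.367 V.

+0.367 V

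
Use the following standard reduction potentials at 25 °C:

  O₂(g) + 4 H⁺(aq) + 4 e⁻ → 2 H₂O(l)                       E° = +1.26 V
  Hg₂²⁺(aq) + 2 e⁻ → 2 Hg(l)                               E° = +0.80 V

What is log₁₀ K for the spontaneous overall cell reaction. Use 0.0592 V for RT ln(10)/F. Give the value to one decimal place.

31.1

Cathode: O₂/H₂O; anode: Hg₂²⁺/Hg. E°cell = +0.46 V, n = 4.
log K = nE°cell / 0.0592 = (4)(+0.46) / 0.0592 = 31.1.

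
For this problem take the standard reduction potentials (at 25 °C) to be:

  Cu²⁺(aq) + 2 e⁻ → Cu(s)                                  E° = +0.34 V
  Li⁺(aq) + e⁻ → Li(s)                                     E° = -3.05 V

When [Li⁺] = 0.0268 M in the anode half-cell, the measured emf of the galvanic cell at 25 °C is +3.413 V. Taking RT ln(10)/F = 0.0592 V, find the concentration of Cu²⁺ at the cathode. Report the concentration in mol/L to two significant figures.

0.0043 M

Cu²⁺/Cu is the cathode, Li⁺/Li the anode: E°cell = +3.39 V, n = 2.
Overall reaction: Cu²⁺(aq) + 2 Li(s) → Cu(s) + 2 Li⁺(aq); Q = [Li⁺]^2/[Cu²⁺]^1.
From E = E° − (0.0592/n) log Q: log Q = (E° − E)·n/0.0592 = (+3.39 − (+3.413))·2/0.0592 = -0.7770.
So 1·log[Cu²⁺] = 2·log(0.0268) − log Q = -3.1437 − (-0.7770) = -2.3667; [Cu²⁺] = 10^(-2.3667) ≈ 0.0043 M.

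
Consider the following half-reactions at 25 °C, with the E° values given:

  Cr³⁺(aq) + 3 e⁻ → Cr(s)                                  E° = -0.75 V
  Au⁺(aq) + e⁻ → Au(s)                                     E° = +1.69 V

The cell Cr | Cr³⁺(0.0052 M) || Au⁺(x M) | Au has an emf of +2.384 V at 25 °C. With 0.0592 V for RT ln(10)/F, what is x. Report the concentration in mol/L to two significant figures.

Au⁺/Au is the cathode, Cr³⁺/Cr the anode: E°cell = +2.44 V, n = 3.
Overall reaction: 3 Au⁺(aq) + Cr(s) → 3 Au(s) + Cr³⁺(aq); Q = [Cr³⁺]^1/[Au⁺]^3.
From E = E° − (0.0592/n) log Q: log Q = (E° − E)·n/0.0592 = (+2.44 − (+2.384))·3/0.0592 = 2.8378.
So 3·log[Au⁺] = 1·log(0.0052) − log Q = -2.2840 − (2.8378) = -5.1218; log[Au⁺] = -5.1218 / 3 = -1.7073; [Au⁺] = 10^(-1.7073) ≈ 0.020 M.

0.020 M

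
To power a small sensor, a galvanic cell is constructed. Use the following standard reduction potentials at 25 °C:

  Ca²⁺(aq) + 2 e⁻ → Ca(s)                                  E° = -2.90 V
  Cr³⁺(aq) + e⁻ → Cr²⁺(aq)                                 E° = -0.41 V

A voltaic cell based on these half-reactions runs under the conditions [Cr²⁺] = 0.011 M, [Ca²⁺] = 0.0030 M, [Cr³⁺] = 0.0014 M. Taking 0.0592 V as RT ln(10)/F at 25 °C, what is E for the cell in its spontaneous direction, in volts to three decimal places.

+2.512 V

Cr³⁺/Cr²⁺ is the cathode (higher E°), Ca²⁺/Ca the anode: E°cell = -0.41 − (-2.90) = +2.49 V, n = 2.
Overall: 2 Cr³⁺(aq) + Ca(s) → 2 Cr²⁺(aq) + Ca²⁺(aq)
Q = [Cr²⁺]^2·[Ca²⁺] / ([Cr³⁺]^2); log Q = -0.732.
E = E° − (0.0592/n) log Q = +2.49 − (0.0592/2)(-0.732) = +2.512 V.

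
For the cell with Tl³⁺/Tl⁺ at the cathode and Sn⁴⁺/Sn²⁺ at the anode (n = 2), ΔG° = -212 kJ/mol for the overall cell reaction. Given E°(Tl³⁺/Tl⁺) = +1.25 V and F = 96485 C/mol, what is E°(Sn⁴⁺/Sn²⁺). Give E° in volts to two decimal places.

+0.15 V

E°cell = −ΔG°/(nF) = −(-212×10³)/((2)(96485)) = +1.099 V.
Since Tl³⁺/Tl⁺ is the cathode and Sn⁴⁺/Sn²⁺ the anode, E°cell = E°(Tl³⁺/Tl⁺) − E°(Sn⁴⁺/Sn²⁺).
So E°(Sn⁴⁺/Sn²⁺) = E°(Tl³⁺/Tl⁺) − E°cell = (+1.25) − (+1.099) = +0.15 V.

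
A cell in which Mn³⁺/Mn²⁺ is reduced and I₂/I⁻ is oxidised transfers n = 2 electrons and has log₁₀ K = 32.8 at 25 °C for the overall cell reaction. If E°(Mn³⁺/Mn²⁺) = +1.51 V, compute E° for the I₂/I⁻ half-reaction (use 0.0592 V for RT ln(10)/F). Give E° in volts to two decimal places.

E°cell = (0.0592/n)·log K = (0.0592/2)(32.8) = +0.971 V.
Since Mn³⁺/Mn²⁺ is the cathode and I₂/I⁻ the anode, E°cell = E°(Mn³⁺/Mn²⁺) − E°(I₂/I⁻).
So E°(I₂/I⁻) = E°(Mn³⁺/Mn²⁺) − E°cell = (+1.51) − (+0.971) = +0.54 V.

+0.54 V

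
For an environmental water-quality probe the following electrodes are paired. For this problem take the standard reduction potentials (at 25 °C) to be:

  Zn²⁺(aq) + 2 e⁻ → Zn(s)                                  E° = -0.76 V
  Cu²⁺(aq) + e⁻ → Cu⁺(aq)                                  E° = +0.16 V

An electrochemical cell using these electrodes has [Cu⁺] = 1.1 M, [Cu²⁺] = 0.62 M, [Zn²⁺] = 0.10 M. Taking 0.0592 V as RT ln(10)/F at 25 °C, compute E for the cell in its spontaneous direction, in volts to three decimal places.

+0.935 V

Cu²⁺/Cu⁺ is the cathode (higher E°), Zn²⁺/Zn the anode: E°cell = +0.16 − (-0.76) = +0.92 V, n = 2.
Overall: 2 Cu²⁺(aq) + Zn(s) → 2 Cu⁺(aq) + Zn²⁺(aq)
Q = [Cu⁺]^2·[Zn²⁺] / ([Cu²⁺]^2); log Q = -0.502.
E = E° − (0.0592/n) log Q = +0.92 − (0.0592/2)(-0.502) = +0.935 V.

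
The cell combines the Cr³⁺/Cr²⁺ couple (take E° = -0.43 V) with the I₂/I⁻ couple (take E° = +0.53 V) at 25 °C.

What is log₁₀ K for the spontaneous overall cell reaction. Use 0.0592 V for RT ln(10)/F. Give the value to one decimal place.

Cathode: I₂/I⁻; anode: Cr³⁺/Cr²⁺. E°cell = +0.96 V, n = 2.
log K = nE°cell / 0.0592 = (2)(+0.96) / 0.0592 = 32.4.

32.4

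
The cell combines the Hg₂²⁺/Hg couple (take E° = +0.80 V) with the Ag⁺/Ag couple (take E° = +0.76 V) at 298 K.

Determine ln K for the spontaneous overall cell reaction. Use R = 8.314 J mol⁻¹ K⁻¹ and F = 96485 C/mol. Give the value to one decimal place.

3.1

Cathode: Hg₂²⁺/Hg; anode: Ag⁺/Ag. E°cell = (+0.80) − (+0.76) = +0.04 V, with n = 2.
ΔG° = −nFE° = −RT ln K, so ln K = nFE°/(RT) = (2)(96485)(+0.04) / ((8.314)(298)) = 3.115.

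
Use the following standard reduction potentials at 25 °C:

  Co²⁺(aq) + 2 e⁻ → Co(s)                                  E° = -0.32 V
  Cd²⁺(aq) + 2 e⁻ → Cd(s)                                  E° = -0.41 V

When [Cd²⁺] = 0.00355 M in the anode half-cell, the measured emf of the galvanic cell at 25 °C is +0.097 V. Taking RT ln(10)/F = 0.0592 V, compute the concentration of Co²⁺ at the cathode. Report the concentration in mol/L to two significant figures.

Co²⁺/Co is the cathode, Cd²⁺/Cd the anode: E°cell = +0.09 V, n = 2.
Overall reaction: Co²⁺(aq) + Cd(s) → Co(s) + Cd²⁺(aq); Q = [Cd²⁺]^1/[Co²⁺]^1.
From E = E° − (0.0592/n) log Q: log Q = (E° − E)·n/0.0592 = (+0.09 − (+0.097))·2/0.0592 = -0.2365.
So 1·log[Co²⁺] = 1·log(0.00355) − log Q = -2.4498 − (-0.2365) = -2.2133; [Co²⁺] = 10^(-2.2133) ≈ 0.0061 M.

0.0061 M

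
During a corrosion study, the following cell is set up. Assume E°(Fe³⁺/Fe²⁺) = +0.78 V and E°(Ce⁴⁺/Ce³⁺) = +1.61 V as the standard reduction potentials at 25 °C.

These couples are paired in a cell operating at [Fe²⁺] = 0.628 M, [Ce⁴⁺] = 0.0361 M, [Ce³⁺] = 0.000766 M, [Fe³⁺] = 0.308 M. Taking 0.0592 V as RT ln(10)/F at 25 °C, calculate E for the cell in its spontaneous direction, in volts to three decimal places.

+0.947 V

Ce⁴⁺/Ce³⁺ is the cathode (higher E°), Fe³⁺/Fe²⁺ the anode: E°cell = +1.61 − (+0.78) = +0.83 V, n = 1.
Overall: Ce⁴⁺(aq) + Fe²⁺(aq) → Ce³⁺(aq) + Fe³⁺(aq)
Q = [Ce³⁺]·[Fe³⁺] / ([Ce⁴⁺]·[Fe²⁺]); log Q = -1.983.
E = E° − (0.0592/n) log Q = +0.83 − (0.0592/1)(-1.983) = +0.947 V.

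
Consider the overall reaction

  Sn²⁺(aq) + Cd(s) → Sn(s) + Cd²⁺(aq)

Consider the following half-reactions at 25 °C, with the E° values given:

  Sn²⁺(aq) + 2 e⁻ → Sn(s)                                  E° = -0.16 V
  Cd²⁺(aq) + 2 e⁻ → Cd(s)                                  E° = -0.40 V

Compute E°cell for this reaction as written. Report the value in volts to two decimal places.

+0.24 V

The Sn²⁺/Sn couple has the higher reduction potential, so it is the cathode; Cd²⁺/Cd is oxidised at the anode.
E°cell = E°(cathode) − E°(anode) = (-0.16) − (-0.40) = +0.24 V.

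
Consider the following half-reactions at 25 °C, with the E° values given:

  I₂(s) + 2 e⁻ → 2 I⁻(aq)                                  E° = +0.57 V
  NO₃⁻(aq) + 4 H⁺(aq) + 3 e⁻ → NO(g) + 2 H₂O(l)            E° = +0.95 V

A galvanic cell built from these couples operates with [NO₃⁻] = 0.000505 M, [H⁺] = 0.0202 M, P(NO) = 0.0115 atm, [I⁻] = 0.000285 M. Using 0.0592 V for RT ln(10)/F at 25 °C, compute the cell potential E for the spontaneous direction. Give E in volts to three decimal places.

+0.010 V

NO₃⁻/NO is the cathode (higher E°), I₂/I⁻ the anode: E°cell = +0.95 − (+0.57) = +0.38 V, n = 6.
Overall: 2 NO₃⁻(aq) + 8 H⁺(aq) + 6 I⁻(aq) → 2 NO(g) + 4 H₂O(l) + 3 I₂(s)
Q = P(NO)^2 / ([NO₃⁻]^2·[H⁺]^8·[I⁻]^6); log Q = 37.543.
E = E° − (0.0592/n) log Q = +0.38 − (0.0592/6)(37.543) = +0.010 V.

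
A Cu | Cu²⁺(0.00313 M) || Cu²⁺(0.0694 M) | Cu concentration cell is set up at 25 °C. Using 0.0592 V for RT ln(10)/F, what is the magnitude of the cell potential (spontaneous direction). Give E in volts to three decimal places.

For a concentration cell E°cell = 0. The 0.0694 M side is the cathode (reduction is favoured where [Cu²⁺] is higher).
With n = 2, E = −(0.0592/2) log([Cu²⁺]ₐₙ/[Cu²⁺]꜀ₐₜ) = −(0.0592/2) log(0.00313/0.0694) = −(0.0592/2)(-1.346) = +0.040 V.

+0.040 V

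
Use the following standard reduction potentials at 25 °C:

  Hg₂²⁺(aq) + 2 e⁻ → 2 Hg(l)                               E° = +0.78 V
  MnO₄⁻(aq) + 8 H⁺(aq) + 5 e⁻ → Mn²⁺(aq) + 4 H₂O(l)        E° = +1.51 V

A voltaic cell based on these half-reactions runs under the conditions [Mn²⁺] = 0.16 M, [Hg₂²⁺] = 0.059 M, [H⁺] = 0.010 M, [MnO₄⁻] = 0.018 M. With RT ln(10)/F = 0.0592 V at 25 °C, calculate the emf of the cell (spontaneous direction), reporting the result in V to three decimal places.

+0.566 V

MnO₄⁻/Mn²⁺ is the cathode (higher E°), Hg₂²⁺/Hg the anode: E°cell = +1.51 − (+0.78) = +0.73 V, n = 10.
Overall: 2 MnO₄⁻(aq) + 16 H⁺(aq) + 10 Hg(l) → 2 Mn²⁺(aq) + 8 H₂O(l) + 5 Hg₂²⁺(aq)
Q = [Mn²⁺]^2·[Hg₂²⁺]^5 / ([MnO₄⁻]^2·[H⁺]^16); log Q = 27.752.
E = E° − (0.0592/n) log Q = +0.73 − (0.0592/10)(27.752) = +0.566 V.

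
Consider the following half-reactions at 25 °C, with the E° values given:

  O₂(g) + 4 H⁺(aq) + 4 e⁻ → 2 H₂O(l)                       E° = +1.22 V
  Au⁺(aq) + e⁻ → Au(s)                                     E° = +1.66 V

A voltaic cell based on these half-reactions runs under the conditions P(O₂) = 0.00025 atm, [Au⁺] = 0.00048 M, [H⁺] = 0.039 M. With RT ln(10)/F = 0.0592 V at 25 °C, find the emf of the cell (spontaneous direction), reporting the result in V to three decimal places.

Au⁺/Au is the cathode (higher E°), O₂/H₂O the anode: E°cell = +1.66 − (+1.22) = +0.44 V, n = 4.
Overall: 4 Au⁺(aq) + 2 H₂O(l) → 4 Au(s) + O₂(g) + 4 H⁺(aq)
Q = P(O₂)·[H⁺]^4 / ([Au⁺]^4); log Q = 4.037.
E = E° − (0.0592/n) log Q = +0.44 − (0.0592/4)(4.037) = +0.380 V.

+0.380 V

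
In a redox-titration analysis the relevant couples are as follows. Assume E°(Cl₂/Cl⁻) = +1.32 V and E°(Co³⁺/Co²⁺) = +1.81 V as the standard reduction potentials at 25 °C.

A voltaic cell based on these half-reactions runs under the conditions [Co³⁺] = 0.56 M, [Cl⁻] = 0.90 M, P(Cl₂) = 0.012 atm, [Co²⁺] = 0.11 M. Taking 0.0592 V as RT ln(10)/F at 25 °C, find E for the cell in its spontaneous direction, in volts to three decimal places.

Co³⁺/Co²⁺ is the cathode (higher E°), Cl₂/Cl⁻ the anode: E°cell = +1.81 − (+1.32) = +0.49 V, n = 2.
Overall: 2 Co³⁺(aq) + 2 Cl⁻(aq) → 2 Co²⁺(aq) + Cl₂(g)
Q = [Co²⁺]^2·P(Cl₂) / ([Co³⁺]^2·[Cl⁻]^2); log Q = -3.243.
E = E° − (0.0592/n) log Q = +0.49 − (0.0592/2)(-3.243) = +0.586 V.

+0.586 V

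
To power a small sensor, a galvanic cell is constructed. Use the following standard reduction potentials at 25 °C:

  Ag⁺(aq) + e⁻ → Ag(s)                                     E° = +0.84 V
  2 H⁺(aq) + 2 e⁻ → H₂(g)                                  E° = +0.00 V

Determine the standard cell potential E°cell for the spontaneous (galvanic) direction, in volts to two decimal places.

+0.84 V

The Ag⁺/Ag couple has the higher reduction potential, so it is the cathode; H⁺/H₂ is oxidised at the anode.
E°cell = E°(cathode) − E°(anode) = (+0.84) − (+0.00) = +0.84 V.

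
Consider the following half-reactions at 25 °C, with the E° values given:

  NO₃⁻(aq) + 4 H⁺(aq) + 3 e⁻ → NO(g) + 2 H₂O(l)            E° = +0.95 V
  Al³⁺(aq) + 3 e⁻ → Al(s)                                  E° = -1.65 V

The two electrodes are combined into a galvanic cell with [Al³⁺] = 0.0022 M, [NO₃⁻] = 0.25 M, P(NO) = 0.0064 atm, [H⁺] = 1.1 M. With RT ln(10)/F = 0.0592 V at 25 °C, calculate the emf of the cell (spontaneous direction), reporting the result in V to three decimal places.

NO₃⁻/NO is the cathode (higher E°), Al³⁺/Al the anode: E°cell = +0.95 − (-1.65) = +2.60 V, n = 3.
Overall: NO₃⁻(aq) + 4 H⁺(aq) + Al(s) → NO(g) + 2 H₂O(l) + Al³⁺(aq)
Q = P(NO)·[Al³⁺] / ([NO₃⁻]·[H⁺]^4); log Q = -4.415.
E = E° − (0.0592/n) log Q = +2.60 − (0.0592/3)(-4.415) = +2.687 V.

+2.687 V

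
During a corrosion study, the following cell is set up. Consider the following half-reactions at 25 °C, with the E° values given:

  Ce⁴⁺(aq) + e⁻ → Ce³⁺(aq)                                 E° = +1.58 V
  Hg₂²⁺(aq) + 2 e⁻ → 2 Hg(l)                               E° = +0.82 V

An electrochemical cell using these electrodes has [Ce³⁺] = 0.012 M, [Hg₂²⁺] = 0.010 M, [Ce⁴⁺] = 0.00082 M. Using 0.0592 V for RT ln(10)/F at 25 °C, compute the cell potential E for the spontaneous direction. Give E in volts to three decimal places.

+0.750 V

Ce⁴⁺/Ce³⁺ is the cathode (higher E°), Hg₂²⁺/Hg the anode: E°cell = +1.58 − (+0.82) = +0.76 V, n = 2.
Overall: 2 Ce⁴⁺(aq) + 2 Hg(l) → 2 Ce³⁺(aq) + Hg₂²⁺(aq)
Q = [Ce³⁺]^2·[Hg₂²⁺] / ([Ce⁴⁺]^2); log Q = 0.331.
E = E° − (0.0592/n) log Q = +0.76 − (0.0592/2)(0.331) = +0.750 V.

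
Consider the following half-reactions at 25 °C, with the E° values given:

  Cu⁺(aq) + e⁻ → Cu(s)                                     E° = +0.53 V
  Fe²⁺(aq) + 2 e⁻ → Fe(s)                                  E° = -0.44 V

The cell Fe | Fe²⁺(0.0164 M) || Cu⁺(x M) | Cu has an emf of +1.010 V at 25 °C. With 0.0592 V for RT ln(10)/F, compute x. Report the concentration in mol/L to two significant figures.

Cu⁺/Cu is the cathode, Fe²⁺/Fe the anode: E°cell = +0.97 V, n = 2.
Overall reaction: 2 Cu⁺(aq) + Fe(s) → 2 Cu(s) + Fe²⁺(aq); Q = [Fe²⁺]^1/[Cu⁺]^2.
From E = E° − (0.0592/n) log Q: log Q = (E° − E)·n/0.0592 = (+0.97 − (+1.010))·2/0.0592 = -1.3514.
So 2·log[Cu⁺] = 1·log(0.0164) − log Q = -1.7852 − (-1.3514) = -0.4338; log[Cu⁺] = -0.4338 / 2 = -0.2169; [Cu⁺] = 10^(-0.2169) ≈ 0.61 M.

0.61 M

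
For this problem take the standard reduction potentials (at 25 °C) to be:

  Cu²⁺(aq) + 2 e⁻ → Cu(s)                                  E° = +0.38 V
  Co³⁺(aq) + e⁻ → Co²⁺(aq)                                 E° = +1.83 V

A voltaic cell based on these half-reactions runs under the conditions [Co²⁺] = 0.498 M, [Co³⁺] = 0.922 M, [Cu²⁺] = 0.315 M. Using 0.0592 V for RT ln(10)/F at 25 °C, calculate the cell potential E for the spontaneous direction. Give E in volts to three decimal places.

+1.481 V

Co³⁺/Co²⁺ is the cathode (higher E°), Cu²⁺/Cu the anode: E°cell = +1.83 − (+0.38) = +1.45 V, n = 2.
Overall: 2 Co³⁺(aq) + Cu(s) → 2 Co²⁺(aq) + Cu²⁺(aq)
Q = [Co²⁺]^2·[Cu²⁺] / ([Co³⁺]^2); log Q = -1.037.
E = E° − (0.0592/n) log Q = +1.45 − (0.0592/2)(-1.037) = +1.481 V.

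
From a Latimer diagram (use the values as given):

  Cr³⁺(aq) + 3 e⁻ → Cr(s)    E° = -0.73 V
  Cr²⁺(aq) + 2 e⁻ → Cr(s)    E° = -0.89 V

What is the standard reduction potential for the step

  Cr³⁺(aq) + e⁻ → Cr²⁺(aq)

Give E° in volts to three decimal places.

-0.410 V

Sequential free energies add, so n₃E°₃ = n₁E°₁ + n₂E°₂.
With n₃ = 3, and the known step contributing 2×(-0.89) V, the unknown satisfies 1·E° = 3×(-0.73) − 2×(-0.89) = -0.410.
E° = -0.410 / 1 = -0.410 V.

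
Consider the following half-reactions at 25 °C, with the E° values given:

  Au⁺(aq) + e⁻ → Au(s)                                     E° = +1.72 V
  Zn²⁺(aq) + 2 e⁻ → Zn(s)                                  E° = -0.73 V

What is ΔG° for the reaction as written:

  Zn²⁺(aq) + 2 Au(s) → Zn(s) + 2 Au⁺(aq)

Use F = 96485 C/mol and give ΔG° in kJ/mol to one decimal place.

As written, Zn²⁺/Zn is reduced (cathode) and Au⁺/Au is oxidised (anode), so E°cell = (-0.73) − (+1.72) = -2.45 V.
Balancing electrons gives n = 2.
ΔG° = −nFE° = −(2)(96485)(-2.45) = 472,777 J = +472.8 kJ/mol.

+472.8 kJ/mol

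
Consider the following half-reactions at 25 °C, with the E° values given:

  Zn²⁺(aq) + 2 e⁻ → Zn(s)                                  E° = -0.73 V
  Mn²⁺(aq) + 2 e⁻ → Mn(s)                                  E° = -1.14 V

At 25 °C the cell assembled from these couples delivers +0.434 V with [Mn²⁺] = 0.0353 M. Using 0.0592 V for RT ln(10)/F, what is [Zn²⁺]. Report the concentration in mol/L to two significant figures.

0.23 M

Zn²⁺/Zn is the cathode, Mn²⁺/Mn the anode: E°cell = +0.41 V, n = 2.
Overall reaction: Zn²⁺(aq) + Mn(s) → Zn(s) + Mn²⁺(aq); Q = [Mn²⁺]^1/[Zn²⁺]^1.
From E = E° − (0.0592/n) log Q: log Q = (E° − E)·n/0.0592 = (+0.41 − (+0.434))·2/0.0592 = -0.8108.
So 1·log[Zn²⁺] = 1·log(0.0353) − log Q = -1.4522 − (-0.8108) = -0.6414; [Zn²⁺] = 10^(-0.6414) ≈ 0.23 M.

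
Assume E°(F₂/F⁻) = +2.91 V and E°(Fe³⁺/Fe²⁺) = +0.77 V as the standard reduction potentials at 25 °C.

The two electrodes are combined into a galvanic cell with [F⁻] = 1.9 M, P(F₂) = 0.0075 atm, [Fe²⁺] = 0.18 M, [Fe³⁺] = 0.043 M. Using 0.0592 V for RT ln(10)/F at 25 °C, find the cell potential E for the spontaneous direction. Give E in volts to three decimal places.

F₂/F⁻ is the cathode (higher E°), Fe³⁺/Fe²⁺ the anode: E°cell = +2.91 − (+0.77) = +2.14 V, n = 2.
Overall: F₂(g) + 2 Fe²⁺(aq) → 2 F⁻(aq) + 2 Fe³⁺(aq)
Q = [F⁻]^2·[Fe³⁺]^2 / (P(F₂)·[Fe²⁺]^2); log Q = 1.439.
E = E° − (0.0592/n) log Q = +2.14 − (0.0592/2)(1.439) = +2.097 V.

+2.097 V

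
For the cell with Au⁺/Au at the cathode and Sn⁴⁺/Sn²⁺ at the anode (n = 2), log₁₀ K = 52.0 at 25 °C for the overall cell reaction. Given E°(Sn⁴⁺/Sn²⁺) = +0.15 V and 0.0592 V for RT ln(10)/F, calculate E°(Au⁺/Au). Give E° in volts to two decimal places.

E°cell = (0.0592/n)·log K = (0.0592/2)(52.0) = +1.539 V.
Since Au⁺/Au is the cathode and Sn⁴⁺/Sn²⁺ the anode, E°cell = E°(Au⁺/Au) − E°(Sn⁴⁺/Sn²⁺).
So E°(Au⁺/Au) = E°cell + E°(Sn⁴⁺/Sn²⁺) = +1.539 + (+0.15) = +1.69 V.

+1.69 V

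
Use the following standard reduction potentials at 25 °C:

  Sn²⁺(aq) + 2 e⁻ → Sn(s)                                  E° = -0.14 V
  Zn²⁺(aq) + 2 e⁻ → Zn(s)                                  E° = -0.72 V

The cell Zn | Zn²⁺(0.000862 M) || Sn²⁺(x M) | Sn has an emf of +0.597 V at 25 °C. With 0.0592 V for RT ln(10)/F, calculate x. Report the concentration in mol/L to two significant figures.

0.0032 M

Sn²⁺/Sn is the cathode, Zn²⁺/Zn the anode: E°cell = +0.58 V, n = 2.
Overall reaction: Sn²⁺(aq) + Zn(s) → Sn(s) + Zn²⁺(aq); Q = [Zn²⁺]^1/[Sn²⁺]^1.
From E = E° − (0.0592/n) log Q: log Q = (E° − E)·n/0.0592 = (+0.58 − (+0.597))·2/0.0592 = -0.5743.
So 1·log[Sn²⁺] = 1·log(0.000862) − log Q = -3.0645 − (-0.5743) = -2.4902; [Sn²⁺] = 10^(-2.4902) ≈ 0.0032 M.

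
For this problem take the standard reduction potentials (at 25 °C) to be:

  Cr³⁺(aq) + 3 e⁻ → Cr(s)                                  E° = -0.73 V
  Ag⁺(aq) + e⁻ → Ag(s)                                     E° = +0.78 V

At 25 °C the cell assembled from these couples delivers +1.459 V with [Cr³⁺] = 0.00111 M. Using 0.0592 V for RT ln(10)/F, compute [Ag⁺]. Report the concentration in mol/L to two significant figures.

Ag⁺/Ag is the cathode, Cr³⁺/Cr the anode: E°cell = +1.51 V, n = 3.
Overall reaction: 3 Ag⁺(aq) + Cr(s) → 3 Ag(s) + Cr³⁺(aq); Q = [Cr³⁺]^1/[Ag⁺]^3.
From E = E° − (0.0592/n) log Q: log Q = (E° − E)·n/0.0592 = (+1.51 − (+1.459))·3/0.0592 = 2.5845.
So 3·log[Ag⁺] = 1·log(0.00111) − log Q = -2.9547 − (2.5845) = -5.5392; log[Ag⁺] = -5.5392 / 3 = -1.8464; [Ag⁺] = 10^(-1.8464) ≈ 0.014 M.

0.014 M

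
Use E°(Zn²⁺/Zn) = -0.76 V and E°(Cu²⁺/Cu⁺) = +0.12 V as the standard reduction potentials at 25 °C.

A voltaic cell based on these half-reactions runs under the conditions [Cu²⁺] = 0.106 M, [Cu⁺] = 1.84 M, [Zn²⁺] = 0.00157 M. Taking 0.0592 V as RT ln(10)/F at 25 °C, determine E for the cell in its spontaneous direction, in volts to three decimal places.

+0.890 V

Cu²⁺/Cu⁺ is the cathode (higher E°), Zn²⁺/Zn the anode: E°cell = +0.12 − (-0.76) = +0.88 V, n = 2.
Overall: 2 Cu²⁺(aq) + Zn(s) → 2 Cu⁺(aq) + Zn²⁺(aq)
Q = [Cu⁺]^2·[Zn²⁺] / ([Cu²⁺]^2); log Q = -0.325.
E = E° − (0.0592/n) log Q = +0.88 − (0.0592/2)(-0.325) = +0.890 V.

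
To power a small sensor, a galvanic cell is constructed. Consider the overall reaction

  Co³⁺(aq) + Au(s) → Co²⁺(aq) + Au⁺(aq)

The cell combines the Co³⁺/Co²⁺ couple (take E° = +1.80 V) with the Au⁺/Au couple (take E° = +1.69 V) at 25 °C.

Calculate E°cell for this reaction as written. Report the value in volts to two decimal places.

+0.11 V

The Co³⁺/Co²⁺ couple has the higher reduction potential, so it is the cathode; Au⁺/Au is oxidised at the anode.
E°cell = E°(cathode) − E°(anode) = (+1.80) − (+1.69) = +0.11 V.
Since E°cell > 0, the reaction is spontaneous under standard conditions.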